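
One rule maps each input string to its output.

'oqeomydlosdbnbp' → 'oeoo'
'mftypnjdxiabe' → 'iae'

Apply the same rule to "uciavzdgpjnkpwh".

The rule is to keep only the vowels.
"uciavzdgpjnkpwh" → "uia".

uia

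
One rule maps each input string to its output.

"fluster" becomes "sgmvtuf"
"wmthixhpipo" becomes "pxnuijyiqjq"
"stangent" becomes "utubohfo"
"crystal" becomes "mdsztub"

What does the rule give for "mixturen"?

Each output is the input with this applied: shift every letter 1 place forward in the alphabet (wrapping around), then move the last character to the front.
For "mixturen" the result is "onjyuvsf".

onjyuvsf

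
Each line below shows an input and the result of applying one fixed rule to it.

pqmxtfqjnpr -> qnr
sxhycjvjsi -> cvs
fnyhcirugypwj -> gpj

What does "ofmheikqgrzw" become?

Looking at the pairs, the operation is to keep every other character starting from the first (positions 1st, 3rd, 5th, ...), then keep only the last 3 characters.
Working it through for "ofmheikqgrzw": intermediate "omekgz", final "kgz".

kgz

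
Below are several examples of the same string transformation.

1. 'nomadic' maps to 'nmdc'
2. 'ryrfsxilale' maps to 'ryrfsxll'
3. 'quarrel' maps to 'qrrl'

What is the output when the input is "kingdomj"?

In each case the input is transformed by: remove every vowel.
Applying that to "kingdomj" gives "kngdmj".

kngdmj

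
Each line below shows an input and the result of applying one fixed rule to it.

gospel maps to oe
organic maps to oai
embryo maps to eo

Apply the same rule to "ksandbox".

ao

Looking at the pairs, the operation is to keep only the vowels.
For "ksandbox" the result is "ao".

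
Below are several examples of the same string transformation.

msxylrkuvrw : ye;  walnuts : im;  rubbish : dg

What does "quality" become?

cg

The pattern: shift every letter 12 places forward in the alphabet (wrapping around), then keep only the first 2 characters.
Starting from "quality": after the first operation, "cgmxufk"; after the second, "cg".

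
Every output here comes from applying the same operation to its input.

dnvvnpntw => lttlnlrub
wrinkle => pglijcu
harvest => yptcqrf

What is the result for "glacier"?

Rule — shift every letter 2 places backward in the alphabet (wrapping around), then move the first character to the end.
For "glacier", step one produces "ejyagcp"; step two turns that into "jyagcpe".

jyagcpe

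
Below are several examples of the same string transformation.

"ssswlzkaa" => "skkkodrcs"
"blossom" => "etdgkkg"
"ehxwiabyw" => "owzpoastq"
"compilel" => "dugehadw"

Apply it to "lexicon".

What's happening: shift every letter 8 places backward in the alphabet (wrapping around), then move the last character to the front.
Applying both steps to "lexicon": "dwpaugf", then "fdwpaug".

fdwpaug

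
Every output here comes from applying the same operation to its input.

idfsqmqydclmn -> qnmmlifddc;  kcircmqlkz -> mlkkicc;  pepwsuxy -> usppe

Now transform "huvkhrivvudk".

The pattern: sort the characters into reverse alphabetical order, then delete the first 3 characters.
On "huvkhrivvudk" that produces "uurkkihhd".

uurkkihhd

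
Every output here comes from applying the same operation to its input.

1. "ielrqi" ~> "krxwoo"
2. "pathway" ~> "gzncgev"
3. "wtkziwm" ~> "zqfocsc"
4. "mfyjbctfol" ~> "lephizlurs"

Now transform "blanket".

Each output is the input with this applied: shift every letter 6 places forward in the alphabet (wrapping around), then move the first character to the end.
Applying both steps to "blanket": "hrgtqkz", then "rgtqkzh".

rgtqkzh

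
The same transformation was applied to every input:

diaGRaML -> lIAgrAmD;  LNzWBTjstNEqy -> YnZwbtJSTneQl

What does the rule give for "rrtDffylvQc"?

CRTdFFYLVqR

In each case the input is transformed by: flip the case of every letter, then swap the first and last characters.
Working it through for "rrtDffylvQc": intermediate "RRTdFFYLVqC", final "CRTdFFYLVqR".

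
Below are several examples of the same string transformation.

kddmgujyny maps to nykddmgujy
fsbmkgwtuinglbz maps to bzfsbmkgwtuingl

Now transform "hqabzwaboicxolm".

Looking at the pairs, the operation is to move the last 2 characters to the front (rotate right by 2).
On "hqabzwaboicxolm" that produces "lmhqabzwaboicxo".

lmhqabzwaboicxo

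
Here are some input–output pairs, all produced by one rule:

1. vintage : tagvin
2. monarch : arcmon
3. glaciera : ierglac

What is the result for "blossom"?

Rule — delete the last character, then move the last 3 characters to the front (rotate right by 3).
"blossom" → "blosso" → "ssoblo".

ssoblo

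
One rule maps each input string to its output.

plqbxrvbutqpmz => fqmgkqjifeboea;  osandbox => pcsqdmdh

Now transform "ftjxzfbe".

ymouqtui

The rule is to shift every letter 11 places backward in the alphabet (wrapping around), then move the first 2 characters to the end (rotate left by 2).
Working it through for "ftjxzfbe": intermediate "uiymouqt", final "ymouqtui".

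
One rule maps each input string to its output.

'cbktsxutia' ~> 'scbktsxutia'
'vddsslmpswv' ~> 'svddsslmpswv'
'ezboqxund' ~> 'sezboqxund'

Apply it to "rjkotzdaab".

srjkotzdaab

The transformation: prepend "s".
Doing the same to "rjkotzdaab": "srjkotzdaab".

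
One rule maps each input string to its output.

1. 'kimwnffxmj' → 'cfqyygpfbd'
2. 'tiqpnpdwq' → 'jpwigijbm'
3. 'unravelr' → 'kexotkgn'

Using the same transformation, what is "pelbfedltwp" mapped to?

ipmewxyuexi

The rule is to shift every letter 7 places backward in the alphabet (wrapping around), then reverse the string.
Applying both steps to "pelbfedltwp": "ixeuyxwempi", then "ipmewxyuexi".
(Check on "tiqpnpdwq": → "mbjigiwpj" → "jpwigijbm" ✓)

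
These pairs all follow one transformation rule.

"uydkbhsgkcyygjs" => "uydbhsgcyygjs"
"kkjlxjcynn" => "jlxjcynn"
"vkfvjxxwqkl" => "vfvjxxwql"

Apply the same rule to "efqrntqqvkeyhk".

efqrntqqveyh

The rule is to remove every "k".
On "efqrntqqvkeyhk" that produces "efqrntqqveyh".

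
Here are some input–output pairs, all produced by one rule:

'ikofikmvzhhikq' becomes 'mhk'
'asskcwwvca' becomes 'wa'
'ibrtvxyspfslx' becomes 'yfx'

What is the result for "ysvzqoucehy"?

uh

Rule — keep one character in every 3, starting at position 1 (positions 1st, 4th, 7th, ...), then delete the first 2 characters.
For "ysvzqoucehy", step one produces "yzuh"; step two turns that into "uh".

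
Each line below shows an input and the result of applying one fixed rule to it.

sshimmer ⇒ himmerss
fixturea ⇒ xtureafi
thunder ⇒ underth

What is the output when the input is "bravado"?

The rule is to move the first 2 characters to the end (rotate left by 2).
Doing the same to "bravado": "avadobr".

avadobr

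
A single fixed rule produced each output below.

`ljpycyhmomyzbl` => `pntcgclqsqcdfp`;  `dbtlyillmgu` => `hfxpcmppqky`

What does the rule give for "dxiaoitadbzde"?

hbmesmxehfdhi

Rule — shift every letter 4 places forward in the alphabet (wrapping around).
Applying that to "dxiaoitadbzde" gives "hbmesmxehfdhi".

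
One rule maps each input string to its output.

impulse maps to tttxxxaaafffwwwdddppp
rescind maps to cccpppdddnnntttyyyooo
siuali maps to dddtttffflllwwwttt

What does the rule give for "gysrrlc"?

Each output is the input with this applied: shift every letter 11 places forward in the alphabet (wrapping around), then repeat every character 3 times.
Starting from "gysrrlc": after the first operation, "rjdccwn"; after the second, "rrrjjjdddccccccwwwnnn".

rrrjjjdddccccccwwwnnn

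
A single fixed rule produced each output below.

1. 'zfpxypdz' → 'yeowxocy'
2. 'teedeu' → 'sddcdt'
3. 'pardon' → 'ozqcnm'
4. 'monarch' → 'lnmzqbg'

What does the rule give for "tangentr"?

The transformation: shift every letter 1 place backward in the alphabet (wrapping around).
On "tangentr" that produces "szmfdmsq".

szmfdmsq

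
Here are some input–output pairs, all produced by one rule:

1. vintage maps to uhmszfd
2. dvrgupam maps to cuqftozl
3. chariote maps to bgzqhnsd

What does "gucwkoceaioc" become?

What's happening: shift every letter 1 place backward in the alphabet (wrapping around).
"gucwkoceaioc" → "ftbvjnbdzhnb".

ftbvjnbdzhnb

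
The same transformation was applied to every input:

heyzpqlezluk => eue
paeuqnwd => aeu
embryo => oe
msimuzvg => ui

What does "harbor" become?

Looking at the pairs, the operation is to swap the front and back halves of the string, then keep only the vowels.
"harbor" → "borhar" → "oa".

oa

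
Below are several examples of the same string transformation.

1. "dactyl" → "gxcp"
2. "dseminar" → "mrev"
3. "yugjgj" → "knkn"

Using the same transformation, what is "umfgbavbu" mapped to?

ezfy

Looking at the pairs, the operation is to shift every letter 4 places forward in the alphabet (wrapping around), then keep only the last 4 characters.
So "umfgbavbu" becomes "ezfy".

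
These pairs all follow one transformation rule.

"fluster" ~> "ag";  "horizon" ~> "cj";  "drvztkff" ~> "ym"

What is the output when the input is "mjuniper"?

he

Rule — shift every letter 5 places backward in the alphabet (wrapping around), then keep only the first 2 characters.
Working it through for "mjuniper": intermediate "hepidkzm", final "he".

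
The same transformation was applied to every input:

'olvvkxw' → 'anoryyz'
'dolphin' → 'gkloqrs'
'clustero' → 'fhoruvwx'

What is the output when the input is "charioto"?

The pattern: shift every letter 3 places forward in the alphabet (wrapping around), then sort the characters into alphabetical order.
"charioto" → "fkdulrwr" → "dfklrruw".

dfklrruw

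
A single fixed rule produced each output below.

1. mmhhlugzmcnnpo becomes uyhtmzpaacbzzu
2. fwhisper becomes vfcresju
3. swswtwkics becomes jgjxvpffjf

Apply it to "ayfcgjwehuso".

The transformation: move the first 3 characters to the end (rotate left by 3), then shift every letter 13 places forward in the alphabet (wrapping around) — i.e. ROT13.
So "ayfcgjwehuso" becomes "ptwjruhfbnls".

ptwjruhfbnls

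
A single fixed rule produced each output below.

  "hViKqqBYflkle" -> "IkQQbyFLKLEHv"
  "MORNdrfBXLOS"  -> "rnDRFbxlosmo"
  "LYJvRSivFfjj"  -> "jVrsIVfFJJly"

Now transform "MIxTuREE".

The rule is to flip the case of every letter, then move the first 2 characters to the end (rotate left by 2).
On "MIxTuREE": the first step gives "miXtUree", and the second then gives "XtUreemi".

XtUreemi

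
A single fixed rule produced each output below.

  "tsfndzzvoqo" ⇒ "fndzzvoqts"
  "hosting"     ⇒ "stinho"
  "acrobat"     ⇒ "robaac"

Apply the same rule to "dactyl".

The transformation: delete the last character, then move the first 2 characters to the end (rotate left by 2).
On "dactyl": the first step gives "dacty", and the second then gives "ctyda".
(Check on "acrobat": → "acroba" → "robaac" ✓)

ctyda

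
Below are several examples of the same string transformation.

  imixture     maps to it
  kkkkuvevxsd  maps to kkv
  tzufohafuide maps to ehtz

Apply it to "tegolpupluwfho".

The pattern: sort the characters into alphabetical order, then keep one character in every 3, starting at position 3 (positions 3rd, 6th, 9th, ...).
Starting from "tegolpupluwfho": after the first operation, "efghlloopptuuw"; after the second, "glpu".

glpu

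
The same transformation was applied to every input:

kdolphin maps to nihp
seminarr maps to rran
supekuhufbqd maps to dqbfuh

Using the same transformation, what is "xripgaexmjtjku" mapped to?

Rule — take characters alternately from the front and the back (1st, last, 2nd, 2nd-last, ...), then keep every other character starting from the second (positions 2nd, 4th, 6th, ...).
For "xripgaexmjtjku", step one produces "xurkijptgjamex"; step two turns that into "ukjtjmx".

ukjtjmx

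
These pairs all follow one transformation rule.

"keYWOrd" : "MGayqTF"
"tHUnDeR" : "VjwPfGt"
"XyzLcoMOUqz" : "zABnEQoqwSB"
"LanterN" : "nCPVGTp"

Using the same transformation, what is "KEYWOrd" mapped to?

The rule is to shift every letter 2 places forward in the alphabet (wrapping around), then flip the case of every letter.
On "KEYWOrd": the first step gives "MGAYQtf", and the second then gives "mgayqTF".

mgayqTF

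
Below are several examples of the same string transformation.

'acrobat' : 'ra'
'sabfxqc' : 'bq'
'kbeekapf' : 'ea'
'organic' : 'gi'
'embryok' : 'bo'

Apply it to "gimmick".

mc

Each output is the input with this applied: keep one character in every 3, starting at position 3 (positions 3rd, 6th, 9th, ...).
Applying that to "gimmick" gives "mc".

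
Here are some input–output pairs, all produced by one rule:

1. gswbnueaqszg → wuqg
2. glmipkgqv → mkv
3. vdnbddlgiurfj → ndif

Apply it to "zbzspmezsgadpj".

zmsd

In each case the input is transformed by: keep one character in every 3, starting at position 3 (positions 3rd, 6th, 9th, ...).
"zbzspmezsgadpj" → "zmsd".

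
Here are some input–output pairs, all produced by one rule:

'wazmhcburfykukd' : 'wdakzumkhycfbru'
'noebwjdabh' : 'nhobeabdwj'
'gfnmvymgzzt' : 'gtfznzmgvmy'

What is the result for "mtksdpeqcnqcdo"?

Rule — take characters alternately from the front and the back (1st, last, 2nd, 2nd-last, ...).
So "mtksdpeqcnqcdo" becomes "motdkcsqdnpceq".

motdkcsqdnpceq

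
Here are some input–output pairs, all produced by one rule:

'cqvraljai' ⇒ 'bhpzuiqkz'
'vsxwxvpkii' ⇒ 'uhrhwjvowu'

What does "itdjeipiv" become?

Rule — shift every letter 1 place backward in the alphabet (wrapping around), then take characters alternately from the front and the back (1st, last, 2nd, 2nd-last, ...).
So "itdjeipiv" becomes "hushcoihd".

hushcoihd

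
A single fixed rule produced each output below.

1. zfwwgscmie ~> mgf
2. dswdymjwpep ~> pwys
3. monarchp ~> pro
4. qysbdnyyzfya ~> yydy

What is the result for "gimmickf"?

The rule is to keep one character in every 3, starting at position 2 (positions 2nd, 5th, 8th, ...), then reverse the string.
On "gimmickf": the first step gives "iif", and the second then gives "fii".

fii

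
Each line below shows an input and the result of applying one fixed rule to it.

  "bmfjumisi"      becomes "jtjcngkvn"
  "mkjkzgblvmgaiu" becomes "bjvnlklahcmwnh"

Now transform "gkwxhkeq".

Looking at the pairs, the operation is to move the last 3 characters to the front (rotate right by 3), then shift every letter 1 place forward in the alphabet (wrapping around).
For "gkwxhkeq", step one produces "keqgkwxh"; step two turns that into "lfrhlxyi".

lfrhlxyi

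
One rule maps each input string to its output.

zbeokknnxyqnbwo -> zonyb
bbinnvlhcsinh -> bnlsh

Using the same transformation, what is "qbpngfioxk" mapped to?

qnik

The rule is to keep one character in every 3, starting at position 1 (positions 1st, 4th, 7th, ...).
For "qbpngfioxk" the result is "qnik".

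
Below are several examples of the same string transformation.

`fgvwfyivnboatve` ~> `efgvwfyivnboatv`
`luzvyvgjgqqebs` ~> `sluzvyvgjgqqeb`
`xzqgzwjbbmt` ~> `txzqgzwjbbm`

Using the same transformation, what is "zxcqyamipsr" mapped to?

Each output is the input with this applied: move the last character to the front.
On "zxcqyamipsr" that produces "rzxcqyamips".

rzxcqyamips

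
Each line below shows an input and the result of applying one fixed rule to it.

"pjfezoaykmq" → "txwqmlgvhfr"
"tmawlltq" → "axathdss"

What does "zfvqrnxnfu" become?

mbgmcxyueu

The transformation: move the last 2 characters to the front (rotate right by 2), then shift every letter 7 places forward in the alphabet (wrapping around).
"zfvqrnxnfu" → "fuzfvqrnxn" → "mbgmcxyueu".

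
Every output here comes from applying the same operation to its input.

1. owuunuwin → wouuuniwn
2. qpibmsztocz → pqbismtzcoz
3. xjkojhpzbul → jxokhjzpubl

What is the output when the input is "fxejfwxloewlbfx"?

Looking at the pairs, the operation is to swap each adjacent pair of characters (1↔2, 3↔4, ...).
"fxejfwxloewlbfx" → "xfjewflxeolwfbx".

xfjewflxeolwfbx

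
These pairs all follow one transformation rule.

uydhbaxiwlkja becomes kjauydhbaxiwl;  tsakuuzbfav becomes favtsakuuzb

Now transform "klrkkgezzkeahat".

The transformation: move the last 3 characters to the front (rotate right by 3).
For "klrkkgezzkeahat" the result is "hatklrkkgezzkea".

hatklrkkgezzkea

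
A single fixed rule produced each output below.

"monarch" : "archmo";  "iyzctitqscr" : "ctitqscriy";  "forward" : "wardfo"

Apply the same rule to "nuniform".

What's happening: move the first 2 characters to the end (rotate left by 2), then delete the first character.
Starting from "nuniform": after the first operation, "niformnu"; after the second, "iformnu".
(Check on "monarch": → "narchmo" → "archmo" ✓)

iformnu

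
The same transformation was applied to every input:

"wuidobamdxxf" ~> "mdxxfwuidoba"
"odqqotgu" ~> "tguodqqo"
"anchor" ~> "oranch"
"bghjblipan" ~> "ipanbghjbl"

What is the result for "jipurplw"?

The transformation: swap the front and back halves of the string, then move the first character to the end.
"jipurplw" → "plwjipur".

plwjipur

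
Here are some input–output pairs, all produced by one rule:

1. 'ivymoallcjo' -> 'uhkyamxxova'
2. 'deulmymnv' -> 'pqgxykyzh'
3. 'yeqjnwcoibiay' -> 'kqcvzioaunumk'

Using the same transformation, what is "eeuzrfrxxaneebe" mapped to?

Looking at the pairs, the operation is to shift every letter 12 places forward in the alphabet (wrapping around).
Doing the same to "eeuzrfrxxaneebe": "qqgldrdjjmzqqnq".

qqgldrdjjmzqqnq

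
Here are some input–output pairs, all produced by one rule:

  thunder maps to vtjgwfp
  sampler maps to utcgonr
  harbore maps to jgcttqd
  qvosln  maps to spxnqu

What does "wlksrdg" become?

yinfmtu

The pattern: take characters alternately from the front and the back (1st, last, 2nd, 2nd-last, ...), then shift every letter 2 places forward in the alphabet (wrapping around).
On "wlksrdg": the first step gives "wgldkrs", and the second then gives "yinfmtu".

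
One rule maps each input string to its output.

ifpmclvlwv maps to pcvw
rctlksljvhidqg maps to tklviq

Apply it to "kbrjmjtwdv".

rmtd

The pattern: delete the first 2 characters, then keep every other character starting from the first (positions 1st, 3rd, 5th, ...).
Working it through for "kbrjmjtwdv": intermediate "rjmjtwdv", final "rmtd".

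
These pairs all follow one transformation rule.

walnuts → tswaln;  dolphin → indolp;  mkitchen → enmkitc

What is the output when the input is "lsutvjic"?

Each output is the input with this applied: move the last 2 characters to the front (rotate right by 2), then delete the last character.
"lsutvjic" → "iclsutvj" → "iclsutv".

iclsutv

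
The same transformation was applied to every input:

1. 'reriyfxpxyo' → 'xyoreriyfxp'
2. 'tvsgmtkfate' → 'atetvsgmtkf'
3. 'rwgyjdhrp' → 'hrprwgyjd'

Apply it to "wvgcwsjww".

In each case the input is transformed by: move the last 3 characters to the front (rotate right by 3).
"wvgcwsjww" → "jwwwvgcws".

jwwwvgcws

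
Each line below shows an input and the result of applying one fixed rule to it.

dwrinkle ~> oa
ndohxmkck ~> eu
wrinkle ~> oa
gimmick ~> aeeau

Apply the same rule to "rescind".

In each case the input is transformed by: shift every letter 8 places backward in the alphabet (wrapping around), then keep only the vowels.
Applying both steps to "rescind": "jwkuafv", then "ua".
(Check on "dwrinkle": → "vojafcdw" → "oa" ✓)

ua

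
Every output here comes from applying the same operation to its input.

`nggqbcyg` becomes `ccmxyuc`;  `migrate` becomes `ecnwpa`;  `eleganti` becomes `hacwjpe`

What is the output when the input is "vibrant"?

The pattern: shift every letter 4 places backward in the alphabet (wrapping around), then delete the first character.
"vibrant" → "rexnwjp" → "exnwjp".
(Check on "eleganti": → "ahacwjpe" → "hacwjpe" ✓)

exnwjp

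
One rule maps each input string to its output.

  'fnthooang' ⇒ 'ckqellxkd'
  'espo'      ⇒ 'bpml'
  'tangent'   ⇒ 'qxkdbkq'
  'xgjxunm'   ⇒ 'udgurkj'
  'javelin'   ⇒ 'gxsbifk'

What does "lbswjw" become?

iyptgt

In each case the input is transformed by: shift every letter 3 places backward in the alphabet (wrapping around).
So "lbswjw" becomes "iyptgt".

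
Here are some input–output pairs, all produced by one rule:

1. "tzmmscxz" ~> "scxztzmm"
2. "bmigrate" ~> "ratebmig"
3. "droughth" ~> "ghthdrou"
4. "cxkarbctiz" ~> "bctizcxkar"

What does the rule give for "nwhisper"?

The transformation: swap the front and back halves of the string.
For "nwhisper" the result is "spernwhi".

spernwhi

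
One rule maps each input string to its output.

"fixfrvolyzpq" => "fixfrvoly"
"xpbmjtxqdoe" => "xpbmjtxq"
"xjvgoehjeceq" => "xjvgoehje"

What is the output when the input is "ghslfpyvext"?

The pattern: delete the last 3 characters.
Applying that to "ghslfpyvext" gives "ghslfpyv".

ghslfpyv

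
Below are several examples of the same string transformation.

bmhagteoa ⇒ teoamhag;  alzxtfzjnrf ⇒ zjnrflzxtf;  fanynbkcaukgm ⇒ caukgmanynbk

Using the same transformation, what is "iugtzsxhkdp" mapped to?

What's happening: delete the first character, then swap the front and back halves of the string.
On "iugtzsxhkdp" that produces "xhkdpugtzs".

xhkdpugtzs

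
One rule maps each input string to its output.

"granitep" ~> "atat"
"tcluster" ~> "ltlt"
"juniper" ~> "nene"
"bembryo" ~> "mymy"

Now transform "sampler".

Each output is the input with this applied: keep one character in every 3, starting at position 3 (positions 3rd, 6th, 9th, ...), then write the whole string twice.
"sampler" → "me" → "meme".

meme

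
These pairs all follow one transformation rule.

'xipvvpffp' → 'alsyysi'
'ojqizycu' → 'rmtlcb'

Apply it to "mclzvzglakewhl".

What's happening: shift every letter 3 places forward in the alphabet (wrapping around), then delete the last 2 characters.
Working it through for "mclzvzglakewhl": intermediate "pfocycjodnhzko", final "pfocycjodnhz".

pfocycjodnhz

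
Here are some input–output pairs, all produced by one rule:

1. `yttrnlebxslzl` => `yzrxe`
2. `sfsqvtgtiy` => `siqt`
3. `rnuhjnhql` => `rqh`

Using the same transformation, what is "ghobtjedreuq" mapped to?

Rule — take characters alternately from the front and the back (1st, last, 2nd, 2nd-last, ...), then keep one character in every 3, starting at position 1 (positions 1st, 4th, 7th, ...).
On "ghobtjedreuq": the first step gives "gqhuoebrtdje", and the second then gives "gubd".

gubd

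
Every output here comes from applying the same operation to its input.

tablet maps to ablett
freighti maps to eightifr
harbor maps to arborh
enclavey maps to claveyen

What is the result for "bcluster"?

What's happening: swap the front and back halves of the string, then move the last 2 characters to the front (rotate right by 2).
On "bcluster": the first step gives "sterbclu", and the second then gives "lusterbc".
(Check on "tablet": → "lettab" → "ablett" ✓)

lusterbc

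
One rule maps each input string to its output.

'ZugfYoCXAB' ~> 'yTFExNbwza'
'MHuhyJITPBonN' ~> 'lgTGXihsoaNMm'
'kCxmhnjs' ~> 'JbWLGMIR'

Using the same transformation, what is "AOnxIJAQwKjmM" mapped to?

What's happening: shift every letter 1 place backward in the alphabet (wrapping around), then flip the case of every letter.
"AOnxIJAQwKjmM" → "ZNmwHIZPvJilL" → "znMWhizpVjILl".

znMWhizpVjILl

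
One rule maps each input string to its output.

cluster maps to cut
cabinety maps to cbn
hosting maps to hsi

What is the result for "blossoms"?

The rule is to delete the last 2 characters, then keep every other character starting from the first (positions 1st, 3rd, 5th, ...).
Applying both steps to "blossoms": "blosso", then "bos".

bos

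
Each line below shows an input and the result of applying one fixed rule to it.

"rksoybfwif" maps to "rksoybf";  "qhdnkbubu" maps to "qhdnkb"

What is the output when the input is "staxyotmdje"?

staxyotm

Looking at the pairs, the operation is to delete the last 3 characters.
On "staxyotmdje" that produces "staxyotm".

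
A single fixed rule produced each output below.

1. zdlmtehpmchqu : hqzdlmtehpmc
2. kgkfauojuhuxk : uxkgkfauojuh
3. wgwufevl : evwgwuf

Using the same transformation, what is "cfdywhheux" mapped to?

eucfdywhh

Each output is the input with this applied: delete the last character, then move the last 2 characters to the front (rotate right by 2).
Working it through for "cfdywhheux": intermediate "cfdywhheu", final "eucfdywhh".
(Check on "wgwufevl": → "wgwufev" → "evwgwuf" ✓)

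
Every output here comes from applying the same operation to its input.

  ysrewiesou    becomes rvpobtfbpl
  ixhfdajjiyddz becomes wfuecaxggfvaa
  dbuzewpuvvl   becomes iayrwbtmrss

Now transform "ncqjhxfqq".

nkzngeucn

The rule is to move the last character to the front, then shift every letter 3 places backward in the alphabet (wrapping around).
Applying both steps to "ncqjhxfqq": "qncqjhxfq", then "nkzngeucn".
(Check on "dbuzewpuvvl": → "ldbuzewpuvv" → "iayrwbtmrss" ✓)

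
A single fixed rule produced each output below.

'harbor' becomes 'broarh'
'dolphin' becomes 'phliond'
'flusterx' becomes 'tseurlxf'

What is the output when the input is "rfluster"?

sutlefrr

What's happening: take characters alternately from the front and the back (1st, last, 2nd, 2nd-last, ...), then reverse the string.
Applying both steps to "rfluster": "rrfeltus", then "sutlefrr".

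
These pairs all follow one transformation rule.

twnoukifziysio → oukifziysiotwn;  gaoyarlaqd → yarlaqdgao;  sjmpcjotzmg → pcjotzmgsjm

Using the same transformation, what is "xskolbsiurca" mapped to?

The rule is to move the first 3 characters to the end (rotate left by 3).
On "xskolbsiurca" that produces "olbsiurcaxsk".

olbsiurcaxsk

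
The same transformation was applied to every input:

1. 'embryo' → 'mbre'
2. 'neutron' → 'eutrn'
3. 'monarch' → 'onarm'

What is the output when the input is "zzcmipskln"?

zcmipskz

Rule — delete the last 2 characters, then move the first character to the end.
"zzcmipskln" → "zcmipskz".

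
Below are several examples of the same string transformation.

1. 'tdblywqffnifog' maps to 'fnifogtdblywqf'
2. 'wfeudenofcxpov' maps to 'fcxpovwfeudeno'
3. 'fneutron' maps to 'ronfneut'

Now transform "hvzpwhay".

What's happening: swap the front and back halves of the string, then move the first character to the end.
On "hvzpwhay": the first step gives "whayhvzp", and the second then gives "hayhvzpw".

hayhvzpw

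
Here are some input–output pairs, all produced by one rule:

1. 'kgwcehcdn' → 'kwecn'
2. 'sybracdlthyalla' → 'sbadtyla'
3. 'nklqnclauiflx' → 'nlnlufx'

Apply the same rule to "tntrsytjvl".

ttstv

The rule is to keep every other character starting from the first (positions 1st, 3rd, 5th, ...).
For "tntrsytjvl" the result is "ttstv".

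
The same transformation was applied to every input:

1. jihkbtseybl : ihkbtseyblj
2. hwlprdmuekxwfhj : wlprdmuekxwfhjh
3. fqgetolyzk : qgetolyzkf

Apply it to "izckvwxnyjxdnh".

Looking at the pairs, the operation is to move the first character to the end.
For "izckvwxnyjxdnh" the result is "zckvwxnyjxdnhi".

zckvwxnyjxdnhi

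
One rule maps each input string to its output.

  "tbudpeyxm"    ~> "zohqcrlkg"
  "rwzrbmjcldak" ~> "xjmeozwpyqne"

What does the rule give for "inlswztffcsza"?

Each output is the input with this applied: swap the first and last characters, then shift every letter 13 places forward in the alphabet (wrapping around) — i.e. ROT13.
On "inlswztffcsza": the first step gives "anlswztffcszi", and the second then gives "nayfjmgsspfmv".

nayfjmgsspfmv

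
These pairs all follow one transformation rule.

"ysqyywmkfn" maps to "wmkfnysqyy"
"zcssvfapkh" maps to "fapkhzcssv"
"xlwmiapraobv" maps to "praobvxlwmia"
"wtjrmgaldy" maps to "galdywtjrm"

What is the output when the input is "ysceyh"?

The rule is to swap the front and back halves of the string.
Doing the same to "ysceyh": "eyhysc".

eyhysc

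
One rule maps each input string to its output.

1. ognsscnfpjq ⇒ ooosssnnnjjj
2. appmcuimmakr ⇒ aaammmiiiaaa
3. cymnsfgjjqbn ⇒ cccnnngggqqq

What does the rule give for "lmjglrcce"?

The rule is to keep one character in every 3, starting at position 1 (positions 1st, 4th, 7th, ...), then repeat every character 3 times.
Working it through for "lmjglrcce": intermediate "lgc", final "lllgggccc".

lllgggccc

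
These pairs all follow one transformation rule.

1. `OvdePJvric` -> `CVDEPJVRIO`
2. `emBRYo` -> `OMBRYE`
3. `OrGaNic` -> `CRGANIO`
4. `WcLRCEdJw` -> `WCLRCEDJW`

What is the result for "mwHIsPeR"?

RWHISPEM

Looking at the pairs, the operation is to swap the first and last characters, then convert every letter to uppercase.
Applying both steps to "mwHIsPeR": "RwHIsPem", then "RWHISPEM".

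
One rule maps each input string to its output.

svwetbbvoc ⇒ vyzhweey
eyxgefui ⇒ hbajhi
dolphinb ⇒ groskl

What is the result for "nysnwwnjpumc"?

qbvqzzqmsx

The rule is to delete the last 2 characters, then shift every letter 3 places forward in the alphabet (wrapping around).
Working it through for "nysnwwnjpumc": intermediate "nysnwwnjpu", final "qbvqzzqmsx".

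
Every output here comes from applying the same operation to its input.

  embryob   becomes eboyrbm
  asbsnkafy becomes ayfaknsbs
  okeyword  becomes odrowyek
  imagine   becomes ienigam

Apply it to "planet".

The pattern: move the first character to the end, then reverse the string.
For "planet", step one produces "lanetp"; step two turns that into "ptenal".

ptenal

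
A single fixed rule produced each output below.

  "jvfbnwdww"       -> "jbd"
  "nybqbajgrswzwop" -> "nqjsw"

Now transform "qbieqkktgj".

qekj

Rule — keep one character in every 3, starting at position 1 (positions 1st, 4th, 7th, ...).
Doing the same to "qbieqkktgj": "qekj".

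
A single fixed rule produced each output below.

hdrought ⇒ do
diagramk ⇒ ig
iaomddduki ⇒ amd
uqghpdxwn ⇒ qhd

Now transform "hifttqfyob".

Looking at the pairs, the operation is to delete the last 3 characters, then keep every other character starting from the second (positions 2nd, 4th, 6th, ...).
For "hifttqfyob", step one produces "hifttqf"; step two turns that into "itq".

itq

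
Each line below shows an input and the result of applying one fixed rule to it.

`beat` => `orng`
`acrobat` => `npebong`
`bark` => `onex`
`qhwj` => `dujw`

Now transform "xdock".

What's happening: shift every letter 13 places forward in the alphabet (wrapping around) — i.e. ROT13.
Applying that to "xdock" gives "kqbpx".

kqbpx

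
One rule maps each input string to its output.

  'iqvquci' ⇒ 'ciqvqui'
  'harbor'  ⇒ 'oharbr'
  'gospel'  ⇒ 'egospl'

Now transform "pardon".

opardn

The rule is to move the last character to the front, then swap the first and last characters.
Working it through for "pardon": intermediate "npardo", final "opardn".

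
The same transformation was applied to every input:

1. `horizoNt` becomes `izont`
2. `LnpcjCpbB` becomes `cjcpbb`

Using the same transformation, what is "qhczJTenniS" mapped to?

zjtennis

What's happening: delete the first 3 characters, then convert every letter to lowercase.
Applying both steps to "qhczJTenniS": "zJTenniS", then "zjtennis".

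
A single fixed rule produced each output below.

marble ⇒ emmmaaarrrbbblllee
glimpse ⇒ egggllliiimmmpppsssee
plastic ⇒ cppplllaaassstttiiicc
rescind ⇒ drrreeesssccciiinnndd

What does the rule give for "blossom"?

What's happening: repeat every character 3 times, then move the last character to the front.
Doing the same to "blossom": "mbbblllooossssssooomm".

mbbblllooossssssooomm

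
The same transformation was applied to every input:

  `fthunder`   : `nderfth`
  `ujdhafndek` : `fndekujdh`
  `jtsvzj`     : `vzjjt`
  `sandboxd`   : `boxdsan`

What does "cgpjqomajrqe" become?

Looking at the pairs, the operation is to swap the front and back halves of the string, then delete the last character.
Doing the same to "cgpjqomajrqe": "majrqecgpjq".

majrqecgpjq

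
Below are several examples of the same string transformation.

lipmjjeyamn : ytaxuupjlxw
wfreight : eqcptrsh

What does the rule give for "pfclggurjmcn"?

In each case the input is transformed by: swap the first and last characters, then shift every letter 11 places forward in the alphabet (wrapping around).
"pfclggurjmcn" → "nfclggurjmcp" → "yqnwrrfcuxna".
(Check on "lipmjjeyamn": → "nipmjjeyaml" → "ytaxuupjlxw" ✓)

yqnwrrfcuxna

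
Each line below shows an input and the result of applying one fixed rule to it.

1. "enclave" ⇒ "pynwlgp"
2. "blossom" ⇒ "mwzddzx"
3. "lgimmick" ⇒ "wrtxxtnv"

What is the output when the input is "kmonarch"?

Each output is the input with this applied: shift every letter 11 places forward in the alphabet (wrapping around).
On "kmonarch" that produces "vxzylcns".

vxzylcns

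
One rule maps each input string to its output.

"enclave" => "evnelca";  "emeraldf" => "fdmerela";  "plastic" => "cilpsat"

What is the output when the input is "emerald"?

dlmerea

Looking at the pairs, the operation is to move the last 2 characters to the front (rotate right by 2), then swap each adjacent pair of characters (1↔2, 3↔4, ...).
Applying both steps to "emerald": "ldemera", then "dlmerea".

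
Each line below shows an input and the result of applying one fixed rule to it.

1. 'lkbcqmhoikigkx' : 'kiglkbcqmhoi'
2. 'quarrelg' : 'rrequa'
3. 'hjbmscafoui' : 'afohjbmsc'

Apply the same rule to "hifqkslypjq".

Each output is the input with this applied: delete the last 2 characters, then move the last 3 characters to the front (rotate right by 3).
Working it through for "hifqkslypjq": intermediate "hifqkslyp", final "lyphifqks".

lyphifqks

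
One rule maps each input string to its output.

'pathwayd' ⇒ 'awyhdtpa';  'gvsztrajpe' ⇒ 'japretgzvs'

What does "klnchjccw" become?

cjchwcknl

What's happening: move the last 3 characters to the front (rotate right by 3), then take characters alternately from the front and the back (1st, last, 2nd, 2nd-last, ...).
Working it through for "klnchjccw": intermediate "ccwklnchj", final "cjchwcknl".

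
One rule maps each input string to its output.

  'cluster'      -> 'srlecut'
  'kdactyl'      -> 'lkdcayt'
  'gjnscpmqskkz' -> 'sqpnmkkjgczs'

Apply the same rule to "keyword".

rokedyw

The transformation: sort the characters into reverse alphabetical order, then move the first 2 characters to the end (rotate left by 2).
Applying that to "keyword" gives "rokedyw".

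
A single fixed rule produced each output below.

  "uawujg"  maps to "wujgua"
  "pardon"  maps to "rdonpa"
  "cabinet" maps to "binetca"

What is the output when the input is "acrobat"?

robatac

Each output is the input with this applied: move the first 2 characters to the end (rotate left by 2).
For "acrobat" the result is "robatac".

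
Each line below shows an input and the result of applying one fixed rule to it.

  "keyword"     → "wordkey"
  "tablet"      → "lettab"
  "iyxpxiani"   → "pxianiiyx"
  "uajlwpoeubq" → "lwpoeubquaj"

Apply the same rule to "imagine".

gineima

Rule — move the first 3 characters to the end (rotate left by 3).
On "imagine" that produces "gineima".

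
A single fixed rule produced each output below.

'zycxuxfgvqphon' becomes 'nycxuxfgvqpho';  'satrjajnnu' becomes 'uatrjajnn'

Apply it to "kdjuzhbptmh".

hdjuzhbptm

What's happening: swap the first and last characters, then delete the last character.
On "kdjuzhbptmh": the first step gives "hdjuzhbptmk", and the second then gives "hdjuzhbptm".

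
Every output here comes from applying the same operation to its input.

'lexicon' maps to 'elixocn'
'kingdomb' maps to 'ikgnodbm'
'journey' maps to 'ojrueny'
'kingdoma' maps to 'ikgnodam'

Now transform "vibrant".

The rule is to swap each adjacent pair of characters (1↔2, 3↔4, ...).
Doing the same to "vibrant": "ivrbnat".

ivrbnat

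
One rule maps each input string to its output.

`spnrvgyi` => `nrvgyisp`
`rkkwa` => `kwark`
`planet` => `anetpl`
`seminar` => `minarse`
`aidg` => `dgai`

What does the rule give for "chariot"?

ariotch

Looking at the pairs, the operation is to move the first 2 characters to the end (rotate left by 2).
On "chariot" that produces "ariotch".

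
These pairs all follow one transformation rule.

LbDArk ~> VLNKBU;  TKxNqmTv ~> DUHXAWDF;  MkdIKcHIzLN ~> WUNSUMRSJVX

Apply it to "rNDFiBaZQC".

BXNPSLKJAM

Looking at the pairs, the operation is to shift every letter 10 places forward in the alphabet (wrapping around), then convert every letter to uppercase.
On "rNDFiBaZQC": the first step gives "bXNPsLkJAM", and the second then gives "BXNPSLKJAM".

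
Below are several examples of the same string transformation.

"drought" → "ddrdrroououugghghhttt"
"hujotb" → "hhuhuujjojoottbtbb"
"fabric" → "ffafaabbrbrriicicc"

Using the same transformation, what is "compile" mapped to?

In each case the input is transformed by: repeat every character 3 times, then swap each adjacent pair of characters (1↔2, 3↔4, ...).
Doing the same to "compile": "ccocoommpmppiililleee".

ccocoommpmppiililleee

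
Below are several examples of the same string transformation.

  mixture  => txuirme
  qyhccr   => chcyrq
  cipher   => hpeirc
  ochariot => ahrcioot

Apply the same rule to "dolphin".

plhoidn

In each case the input is transformed by: move the first 3 characters to the end (rotate left by 3), then take characters alternately from the front and the back (1st, last, 2nd, 2nd-last, ...).
For "dolphin", step one produces "phindol"; step two turns that into "plhoidn".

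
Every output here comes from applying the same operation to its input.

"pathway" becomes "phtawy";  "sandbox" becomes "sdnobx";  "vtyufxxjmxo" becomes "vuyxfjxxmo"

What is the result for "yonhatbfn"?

yhntafbn

Looking at the pairs, the operation is to swap each adjacent pair of characters (1↔2, 3↔4, ...), then delete the first character.
For "yonhatbfn", step one produces "oyhntafbn"; step two turns that into "yhntafbn".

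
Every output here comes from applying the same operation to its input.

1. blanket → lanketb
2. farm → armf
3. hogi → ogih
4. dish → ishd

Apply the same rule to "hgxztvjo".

gxztvjoh

The pattern: move the first character to the end.
Applying that to "hgxztvjo" gives "gxztvjoh".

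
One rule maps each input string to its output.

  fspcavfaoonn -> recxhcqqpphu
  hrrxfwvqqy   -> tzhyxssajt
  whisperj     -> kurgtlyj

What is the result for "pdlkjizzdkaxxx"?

The pattern: move the first 2 characters to the end (rotate left by 2), then shift every letter 2 places forward in the alphabet (wrapping around).
Starting from "pdlkjizzdkaxxx": after the first operation, "lkjizzdkaxxxpd"; after the second, "nmlkbbfmczzzrf".

nmlkbbfmczzzrf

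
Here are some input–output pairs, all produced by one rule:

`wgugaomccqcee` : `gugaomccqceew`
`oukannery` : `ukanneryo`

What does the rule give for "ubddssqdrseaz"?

What's happening: move the first character to the end.
For "ubddssqdrseaz" the result is "bddssqdrseazu".

bddssqdrseazu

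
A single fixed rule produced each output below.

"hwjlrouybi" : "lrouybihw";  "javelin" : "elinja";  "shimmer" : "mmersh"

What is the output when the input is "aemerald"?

Looking at the pairs, the operation is to move the first 2 characters to the end (rotate left by 2), then delete the first character.
Applying both steps to "aemerald": "meraldae", then "eraldae".

eraldae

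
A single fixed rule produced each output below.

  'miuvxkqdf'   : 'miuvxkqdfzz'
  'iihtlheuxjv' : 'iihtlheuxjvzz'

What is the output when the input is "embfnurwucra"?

embfnurwucrazz

Rule — append "zz".
For "embfnurwucra" the result is "embfnurwucrazz".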